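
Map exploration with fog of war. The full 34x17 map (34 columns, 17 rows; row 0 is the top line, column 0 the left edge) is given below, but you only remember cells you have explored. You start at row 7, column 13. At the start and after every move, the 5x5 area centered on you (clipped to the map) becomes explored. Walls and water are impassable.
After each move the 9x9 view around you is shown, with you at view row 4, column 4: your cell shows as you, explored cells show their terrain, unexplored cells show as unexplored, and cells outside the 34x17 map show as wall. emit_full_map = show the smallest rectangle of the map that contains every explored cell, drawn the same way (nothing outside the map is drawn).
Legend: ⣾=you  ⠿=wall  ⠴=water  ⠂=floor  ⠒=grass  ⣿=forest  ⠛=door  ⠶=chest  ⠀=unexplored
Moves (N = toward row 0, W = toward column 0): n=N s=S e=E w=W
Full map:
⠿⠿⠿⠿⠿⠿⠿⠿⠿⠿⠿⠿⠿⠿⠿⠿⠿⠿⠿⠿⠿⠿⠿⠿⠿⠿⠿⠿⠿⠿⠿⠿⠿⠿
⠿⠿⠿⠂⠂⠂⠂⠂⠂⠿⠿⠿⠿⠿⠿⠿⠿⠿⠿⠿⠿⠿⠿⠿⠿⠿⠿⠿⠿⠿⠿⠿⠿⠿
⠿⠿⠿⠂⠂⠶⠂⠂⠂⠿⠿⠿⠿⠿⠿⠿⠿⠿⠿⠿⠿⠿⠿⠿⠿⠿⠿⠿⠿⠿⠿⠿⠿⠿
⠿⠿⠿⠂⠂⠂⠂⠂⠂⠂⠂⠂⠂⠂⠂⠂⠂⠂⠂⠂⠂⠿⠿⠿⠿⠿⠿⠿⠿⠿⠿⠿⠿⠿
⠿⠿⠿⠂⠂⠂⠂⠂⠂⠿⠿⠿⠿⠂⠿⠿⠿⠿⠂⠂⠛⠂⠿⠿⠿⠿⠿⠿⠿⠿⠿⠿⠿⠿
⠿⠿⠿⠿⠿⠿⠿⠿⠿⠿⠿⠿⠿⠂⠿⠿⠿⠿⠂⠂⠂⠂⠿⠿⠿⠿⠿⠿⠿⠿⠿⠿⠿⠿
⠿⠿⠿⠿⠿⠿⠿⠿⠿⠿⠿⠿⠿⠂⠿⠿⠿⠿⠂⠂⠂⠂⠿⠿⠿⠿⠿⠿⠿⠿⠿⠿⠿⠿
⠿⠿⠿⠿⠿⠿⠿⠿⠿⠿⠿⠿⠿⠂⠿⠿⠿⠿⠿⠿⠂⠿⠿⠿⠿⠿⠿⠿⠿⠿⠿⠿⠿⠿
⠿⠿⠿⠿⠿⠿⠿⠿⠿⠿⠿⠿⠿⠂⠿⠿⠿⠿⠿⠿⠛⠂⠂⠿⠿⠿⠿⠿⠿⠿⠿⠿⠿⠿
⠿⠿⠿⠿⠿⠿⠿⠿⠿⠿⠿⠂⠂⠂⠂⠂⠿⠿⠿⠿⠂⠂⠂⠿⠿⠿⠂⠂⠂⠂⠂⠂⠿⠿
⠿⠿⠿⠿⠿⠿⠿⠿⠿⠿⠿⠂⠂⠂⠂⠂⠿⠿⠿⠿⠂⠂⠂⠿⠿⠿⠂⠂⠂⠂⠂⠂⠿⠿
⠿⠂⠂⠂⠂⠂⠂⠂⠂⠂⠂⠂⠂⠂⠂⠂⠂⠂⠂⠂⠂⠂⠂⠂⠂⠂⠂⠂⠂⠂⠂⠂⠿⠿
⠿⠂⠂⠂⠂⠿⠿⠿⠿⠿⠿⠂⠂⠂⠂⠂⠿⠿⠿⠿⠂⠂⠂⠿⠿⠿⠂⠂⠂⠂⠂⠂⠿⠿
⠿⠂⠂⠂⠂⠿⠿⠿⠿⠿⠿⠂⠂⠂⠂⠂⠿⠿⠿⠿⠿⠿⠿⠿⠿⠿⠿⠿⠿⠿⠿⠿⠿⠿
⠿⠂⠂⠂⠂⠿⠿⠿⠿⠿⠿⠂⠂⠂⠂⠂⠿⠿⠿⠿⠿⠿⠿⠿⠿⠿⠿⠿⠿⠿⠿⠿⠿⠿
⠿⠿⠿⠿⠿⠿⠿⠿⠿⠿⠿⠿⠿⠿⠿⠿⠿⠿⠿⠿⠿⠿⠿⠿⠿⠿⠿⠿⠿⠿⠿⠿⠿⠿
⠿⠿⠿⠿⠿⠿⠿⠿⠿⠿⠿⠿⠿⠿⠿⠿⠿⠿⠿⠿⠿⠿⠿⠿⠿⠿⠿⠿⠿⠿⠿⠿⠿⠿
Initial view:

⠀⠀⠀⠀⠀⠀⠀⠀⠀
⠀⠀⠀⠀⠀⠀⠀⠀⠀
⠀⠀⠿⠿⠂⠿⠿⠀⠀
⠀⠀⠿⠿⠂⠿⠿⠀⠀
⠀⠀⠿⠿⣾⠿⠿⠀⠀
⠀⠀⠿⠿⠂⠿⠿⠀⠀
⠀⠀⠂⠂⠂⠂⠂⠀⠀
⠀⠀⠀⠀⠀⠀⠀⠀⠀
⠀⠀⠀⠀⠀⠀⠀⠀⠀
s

⠀⠀⠀⠀⠀⠀⠀⠀⠀
⠀⠀⠿⠿⠂⠿⠿⠀⠀
⠀⠀⠿⠿⠂⠿⠿⠀⠀
⠀⠀⠿⠿⠂⠿⠿⠀⠀
⠀⠀⠿⠿⣾⠿⠿⠀⠀
⠀⠀⠂⠂⠂⠂⠂⠀⠀
⠀⠀⠂⠂⠂⠂⠂⠀⠀
⠀⠀⠀⠀⠀⠀⠀⠀⠀
⠀⠀⠀⠀⠀⠀⠀⠀⠀

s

⠀⠀⠿⠿⠂⠿⠿⠀⠀
⠀⠀⠿⠿⠂⠿⠿⠀⠀
⠀⠀⠿⠿⠂⠿⠿⠀⠀
⠀⠀⠿⠿⠂⠿⠿⠀⠀
⠀⠀⠂⠂⣾⠂⠂⠀⠀
⠀⠀⠂⠂⠂⠂⠂⠀⠀
⠀⠀⠂⠂⠂⠂⠂⠀⠀
⠀⠀⠀⠀⠀⠀⠀⠀⠀
⠀⠀⠀⠀⠀⠀⠀⠀⠀

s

⠀⠀⠿⠿⠂⠿⠿⠀⠀
⠀⠀⠿⠿⠂⠿⠿⠀⠀
⠀⠀⠿⠿⠂⠿⠿⠀⠀
⠀⠀⠂⠂⠂⠂⠂⠀⠀
⠀⠀⠂⠂⣾⠂⠂⠀⠀
⠀⠀⠂⠂⠂⠂⠂⠀⠀
⠀⠀⠂⠂⠂⠂⠂⠀⠀
⠀⠀⠀⠀⠀⠀⠀⠀⠀
⠀⠀⠀⠀⠀⠀⠀⠀⠀

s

⠀⠀⠿⠿⠂⠿⠿⠀⠀
⠀⠀⠿⠿⠂⠿⠿⠀⠀
⠀⠀⠂⠂⠂⠂⠂⠀⠀
⠀⠀⠂⠂⠂⠂⠂⠀⠀
⠀⠀⠂⠂⣾⠂⠂⠀⠀
⠀⠀⠂⠂⠂⠂⠂⠀⠀
⠀⠀⠂⠂⠂⠂⠂⠀⠀
⠀⠀⠀⠀⠀⠀⠀⠀⠀
⠀⠀⠀⠀⠀⠀⠀⠀⠀

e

⠀⠿⠿⠂⠿⠿⠀⠀⠀
⠀⠿⠿⠂⠿⠿⠀⠀⠀
⠀⠂⠂⠂⠂⠂⠿⠀⠀
⠀⠂⠂⠂⠂⠂⠿⠀⠀
⠀⠂⠂⠂⣾⠂⠂⠀⠀
⠀⠂⠂⠂⠂⠂⠿⠀⠀
⠀⠂⠂⠂⠂⠂⠿⠀⠀
⠀⠀⠀⠀⠀⠀⠀⠀⠀
⠀⠀⠀⠀⠀⠀⠀⠀⠀

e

⠿⠿⠂⠿⠿⠀⠀⠀⠀
⠿⠿⠂⠿⠿⠀⠀⠀⠀
⠂⠂⠂⠂⠂⠿⠿⠀⠀
⠂⠂⠂⠂⠂⠿⠿⠀⠀
⠂⠂⠂⠂⣾⠂⠂⠀⠀
⠂⠂⠂⠂⠂⠿⠿⠀⠀
⠂⠂⠂⠂⠂⠿⠿⠀⠀
⠀⠀⠀⠀⠀⠀⠀⠀⠀
⠀⠀⠀⠀⠀⠀⠀⠀⠀

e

⠿⠂⠿⠿⠀⠀⠀⠀⠀
⠿⠂⠿⠿⠀⠀⠀⠀⠀
⠂⠂⠂⠂⠿⠿⠿⠀⠀
⠂⠂⠂⠂⠿⠿⠿⠀⠀
⠂⠂⠂⠂⣾⠂⠂⠀⠀
⠂⠂⠂⠂⠿⠿⠿⠀⠀
⠂⠂⠂⠂⠿⠿⠿⠀⠀
⠀⠀⠀⠀⠀⠀⠀⠀⠀
⠀⠀⠀⠀⠀⠀⠀⠀⠀

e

⠂⠿⠿⠀⠀⠀⠀⠀⠀
⠂⠿⠿⠀⠀⠀⠀⠀⠀
⠂⠂⠂⠿⠿⠿⠿⠀⠀
⠂⠂⠂⠿⠿⠿⠿⠀⠀
⠂⠂⠂⠂⣾⠂⠂⠀⠀
⠂⠂⠂⠿⠿⠿⠿⠀⠀
⠂⠂⠂⠿⠿⠿⠿⠀⠀
⠀⠀⠀⠀⠀⠀⠀⠀⠀
⠀⠀⠀⠀⠀⠀⠀⠀⠀

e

⠿⠿⠀⠀⠀⠀⠀⠀⠀
⠿⠿⠀⠀⠀⠀⠀⠀⠀
⠂⠂⠿⠿⠿⠿⠂⠀⠀
⠂⠂⠿⠿⠿⠿⠂⠀⠀
⠂⠂⠂⠂⣾⠂⠂⠀⠀
⠂⠂⠿⠿⠿⠿⠂⠀⠀
⠂⠂⠿⠿⠿⠿⠿⠀⠀
⠀⠀⠀⠀⠀⠀⠀⠀⠀
⠀⠀⠀⠀⠀⠀⠀⠀⠀

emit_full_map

⠿⠿⠂⠿⠿⠀⠀⠀⠀⠀
⠿⠿⠂⠿⠿⠀⠀⠀⠀⠀
⠿⠿⠂⠿⠿⠀⠀⠀⠀⠀
⠿⠿⠂⠿⠿⠀⠀⠀⠀⠀
⠂⠂⠂⠂⠂⠿⠿⠿⠿⠂
⠂⠂⠂⠂⠂⠿⠿⠿⠿⠂
⠂⠂⠂⠂⠂⠂⠂⣾⠂⠂
⠂⠂⠂⠂⠂⠿⠿⠿⠿⠂
⠂⠂⠂⠂⠂⠿⠿⠿⠿⠿

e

⠿⠀⠀⠀⠀⠀⠀⠀⠀
⠿⠀⠀⠀⠀⠀⠀⠀⠀
⠂⠿⠿⠿⠿⠂⠂⠀⠀
⠂⠿⠿⠿⠿⠂⠂⠀⠀
⠂⠂⠂⠂⣾⠂⠂⠀⠀
⠂⠿⠿⠿⠿⠂⠂⠀⠀
⠂⠿⠿⠿⠿⠿⠿⠀⠀
⠀⠀⠀⠀⠀⠀⠀⠀⠀
⠀⠀⠀⠀⠀⠀⠀⠀⠀

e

⠀⠀⠀⠀⠀⠀⠀⠀⠀
⠀⠀⠀⠀⠀⠀⠀⠀⠀
⠿⠿⠿⠿⠂⠂⠂⠀⠀
⠿⠿⠿⠿⠂⠂⠂⠀⠀
⠂⠂⠂⠂⣾⠂⠂⠀⠀
⠿⠿⠿⠿⠂⠂⠂⠀⠀
⠿⠿⠿⠿⠿⠿⠿⠀⠀
⠀⠀⠀⠀⠀⠀⠀⠀⠀
⠀⠀⠀⠀⠀⠀⠀⠀⠀

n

⠀⠀⠀⠀⠀⠀⠀⠀⠀
⠀⠀⠀⠀⠀⠀⠀⠀⠀
⠀⠀⠿⠿⠛⠂⠂⠀⠀
⠿⠿⠿⠿⠂⠂⠂⠀⠀
⠿⠿⠿⠿⣾⠂⠂⠀⠀
⠂⠂⠂⠂⠂⠂⠂⠀⠀
⠿⠿⠿⠿⠂⠂⠂⠀⠀
⠿⠿⠿⠿⠿⠿⠿⠀⠀
⠀⠀⠀⠀⠀⠀⠀⠀⠀

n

⠀⠀⠀⠀⠀⠀⠀⠀⠀
⠀⠀⠀⠀⠀⠀⠀⠀⠀
⠀⠀⠿⠿⠂⠿⠿⠀⠀
⠀⠀⠿⠿⠛⠂⠂⠀⠀
⠿⠿⠿⠿⣾⠂⠂⠀⠀
⠿⠿⠿⠿⠂⠂⠂⠀⠀
⠂⠂⠂⠂⠂⠂⠂⠀⠀
⠿⠿⠿⠿⠂⠂⠂⠀⠀
⠿⠿⠿⠿⠿⠿⠿⠀⠀

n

⠀⠀⠀⠀⠀⠀⠀⠀⠀
⠀⠀⠀⠀⠀⠀⠀⠀⠀
⠀⠀⠂⠂⠂⠂⠿⠀⠀
⠀⠀⠿⠿⠂⠿⠿⠀⠀
⠀⠀⠿⠿⣾⠂⠂⠀⠀
⠿⠿⠿⠿⠂⠂⠂⠀⠀
⠿⠿⠿⠿⠂⠂⠂⠀⠀
⠂⠂⠂⠂⠂⠂⠂⠀⠀
⠿⠿⠿⠿⠂⠂⠂⠀⠀

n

⠀⠀⠀⠀⠀⠀⠀⠀⠀
⠀⠀⠀⠀⠀⠀⠀⠀⠀
⠀⠀⠂⠂⠂⠂⠿⠀⠀
⠀⠀⠂⠂⠂⠂⠿⠀⠀
⠀⠀⠿⠿⣾⠿⠿⠀⠀
⠀⠀⠿⠿⠛⠂⠂⠀⠀
⠿⠿⠿⠿⠂⠂⠂⠀⠀
⠿⠿⠿⠿⠂⠂⠂⠀⠀
⠂⠂⠂⠂⠂⠂⠂⠀⠀

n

⠀⠀⠀⠀⠀⠀⠀⠀⠀
⠀⠀⠀⠀⠀⠀⠀⠀⠀
⠀⠀⠂⠂⠛⠂⠿⠀⠀
⠀⠀⠂⠂⠂⠂⠿⠀⠀
⠀⠀⠂⠂⣾⠂⠿⠀⠀
⠀⠀⠿⠿⠂⠿⠿⠀⠀
⠀⠀⠿⠿⠛⠂⠂⠀⠀
⠿⠿⠿⠿⠂⠂⠂⠀⠀
⠿⠿⠿⠿⠂⠂⠂⠀⠀

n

⠀⠀⠀⠀⠀⠀⠀⠀⠀
⠀⠀⠀⠀⠀⠀⠀⠀⠀
⠀⠀⠂⠂⠂⠿⠿⠀⠀
⠀⠀⠂⠂⠛⠂⠿⠀⠀
⠀⠀⠂⠂⣾⠂⠿⠀⠀
⠀⠀⠂⠂⠂⠂⠿⠀⠀
⠀⠀⠿⠿⠂⠿⠿⠀⠀
⠀⠀⠿⠿⠛⠂⠂⠀⠀
⠿⠿⠿⠿⠂⠂⠂⠀⠀

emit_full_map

⠀⠀⠀⠀⠀⠀⠀⠂⠂⠂⠿⠿
⠀⠀⠀⠀⠀⠀⠀⠂⠂⠛⠂⠿
⠿⠿⠂⠿⠿⠀⠀⠂⠂⣾⠂⠿
⠿⠿⠂⠿⠿⠀⠀⠂⠂⠂⠂⠿
⠿⠿⠂⠿⠿⠀⠀⠿⠿⠂⠿⠿
⠿⠿⠂⠿⠿⠀⠀⠿⠿⠛⠂⠂
⠂⠂⠂⠂⠂⠿⠿⠿⠿⠂⠂⠂
⠂⠂⠂⠂⠂⠿⠿⠿⠿⠂⠂⠂
⠂⠂⠂⠂⠂⠂⠂⠂⠂⠂⠂⠂
⠂⠂⠂⠂⠂⠿⠿⠿⠿⠂⠂⠂
⠂⠂⠂⠂⠂⠿⠿⠿⠿⠿⠿⠿

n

⠀⠀⠀⠀⠀⠀⠀⠀⠀
⠀⠀⠀⠀⠀⠀⠀⠀⠀
⠀⠀⠿⠿⠿⠿⠿⠀⠀
⠀⠀⠂⠂⠂⠿⠿⠀⠀
⠀⠀⠂⠂⣾⠂⠿⠀⠀
⠀⠀⠂⠂⠂⠂⠿⠀⠀
⠀⠀⠂⠂⠂⠂⠿⠀⠀
⠀⠀⠿⠿⠂⠿⠿⠀⠀
⠀⠀⠿⠿⠛⠂⠂⠀⠀

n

⠿⠿⠿⠿⠿⠿⠿⠿⠿
⠀⠀⠀⠀⠀⠀⠀⠀⠀
⠀⠀⠿⠿⠿⠿⠿⠀⠀
⠀⠀⠿⠿⠿⠿⠿⠀⠀
⠀⠀⠂⠂⣾⠿⠿⠀⠀
⠀⠀⠂⠂⠛⠂⠿⠀⠀
⠀⠀⠂⠂⠂⠂⠿⠀⠀
⠀⠀⠂⠂⠂⠂⠿⠀⠀
⠀⠀⠿⠿⠂⠿⠿⠀⠀

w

⠿⠿⠿⠿⠿⠿⠿⠿⠿
⠀⠀⠀⠀⠀⠀⠀⠀⠀
⠀⠀⠿⠿⠿⠿⠿⠿⠀
⠀⠀⠿⠿⠿⠿⠿⠿⠀
⠀⠀⠂⠂⣾⠂⠿⠿⠀
⠀⠀⠿⠂⠂⠛⠂⠿⠀
⠿⠀⠿⠂⠂⠂⠂⠿⠀
⠿⠀⠀⠂⠂⠂⠂⠿⠀
⠿⠀⠀⠿⠿⠂⠿⠿⠀

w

⠿⠿⠿⠿⠿⠿⠿⠿⠿
⠀⠀⠀⠀⠀⠀⠀⠀⠀
⠀⠀⠿⠿⠿⠿⠿⠿⠿
⠀⠀⠿⠿⠿⠿⠿⠿⠿
⠀⠀⠂⠂⣾⠂⠂⠿⠿
⠀⠀⠿⠿⠂⠂⠛⠂⠿
⠿⠿⠿⠿⠂⠂⠂⠂⠿
⠿⠿⠀⠀⠂⠂⠂⠂⠿
⠿⠿⠀⠀⠿⠿⠂⠿⠿

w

⠿⠿⠿⠿⠿⠿⠿⠿⠿
⠀⠀⠀⠀⠀⠀⠀⠀⠀
⠀⠀⠿⠿⠿⠿⠿⠿⠿
⠀⠀⠿⠿⠿⠿⠿⠿⠿
⠀⠀⠂⠂⣾⠂⠂⠂⠿
⠀⠀⠿⠿⠿⠂⠂⠛⠂
⠂⠿⠿⠿⠿⠂⠂⠂⠂
⠂⠿⠿⠀⠀⠂⠂⠂⠂
⠂⠿⠿⠀⠀⠿⠿⠂⠿

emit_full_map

⠀⠀⠀⠀⠿⠿⠿⠿⠿⠿⠿⠿
⠀⠀⠀⠀⠿⠿⠿⠿⠿⠿⠿⠿
⠀⠀⠀⠀⠂⠂⣾⠂⠂⠂⠿⠿
⠀⠀⠀⠀⠿⠿⠿⠂⠂⠛⠂⠿
⠿⠿⠂⠿⠿⠿⠿⠂⠂⠂⠂⠿
⠿⠿⠂⠿⠿⠀⠀⠂⠂⠂⠂⠿
⠿⠿⠂⠿⠿⠀⠀⠿⠿⠂⠿⠿
⠿⠿⠂⠿⠿⠀⠀⠿⠿⠛⠂⠂
⠂⠂⠂⠂⠂⠿⠿⠿⠿⠂⠂⠂
⠂⠂⠂⠂⠂⠿⠿⠿⠿⠂⠂⠂
⠂⠂⠂⠂⠂⠂⠂⠂⠂⠂⠂⠂
⠂⠂⠂⠂⠂⠿⠿⠿⠿⠂⠂⠂
⠂⠂⠂⠂⠂⠿⠿⠿⠿⠿⠿⠿

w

⠿⠿⠿⠿⠿⠿⠿⠿⠿
⠀⠀⠀⠀⠀⠀⠀⠀⠀
⠀⠀⠿⠿⠿⠿⠿⠿⠿
⠀⠀⠿⠿⠿⠿⠿⠿⠿
⠀⠀⠂⠂⣾⠂⠂⠂⠂
⠀⠀⠿⠿⠿⠿⠂⠂⠛
⠿⠂⠿⠿⠿⠿⠂⠂⠂
⠿⠂⠿⠿⠀⠀⠂⠂⠂
⠿⠂⠿⠿⠀⠀⠿⠿⠂

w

⠿⠿⠿⠿⠿⠿⠿⠿⠿
⠀⠀⠀⠀⠀⠀⠀⠀⠀
⠀⠀⠿⠿⠿⠿⠿⠿⠿
⠀⠀⠿⠿⠿⠿⠿⠿⠿
⠀⠀⠂⠂⣾⠂⠂⠂⠂
⠀⠀⠂⠿⠿⠿⠿⠂⠂
⠿⠿⠂⠿⠿⠿⠿⠂⠂
⠿⠿⠂⠿⠿⠀⠀⠂⠂
⠿⠿⠂⠿⠿⠀⠀⠿⠿

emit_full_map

⠀⠀⠿⠿⠿⠿⠿⠿⠿⠿⠿⠿
⠀⠀⠿⠿⠿⠿⠿⠿⠿⠿⠿⠿
⠀⠀⠂⠂⣾⠂⠂⠂⠂⠂⠿⠿
⠀⠀⠂⠿⠿⠿⠿⠂⠂⠛⠂⠿
⠿⠿⠂⠿⠿⠿⠿⠂⠂⠂⠂⠿
⠿⠿⠂⠿⠿⠀⠀⠂⠂⠂⠂⠿
⠿⠿⠂⠿⠿⠀⠀⠿⠿⠂⠿⠿
⠿⠿⠂⠿⠿⠀⠀⠿⠿⠛⠂⠂
⠂⠂⠂⠂⠂⠿⠿⠿⠿⠂⠂⠂
⠂⠂⠂⠂⠂⠿⠿⠿⠿⠂⠂⠂
⠂⠂⠂⠂⠂⠂⠂⠂⠂⠂⠂⠂
⠂⠂⠂⠂⠂⠿⠿⠿⠿⠂⠂⠂
⠂⠂⠂⠂⠂⠿⠿⠿⠿⠿⠿⠿


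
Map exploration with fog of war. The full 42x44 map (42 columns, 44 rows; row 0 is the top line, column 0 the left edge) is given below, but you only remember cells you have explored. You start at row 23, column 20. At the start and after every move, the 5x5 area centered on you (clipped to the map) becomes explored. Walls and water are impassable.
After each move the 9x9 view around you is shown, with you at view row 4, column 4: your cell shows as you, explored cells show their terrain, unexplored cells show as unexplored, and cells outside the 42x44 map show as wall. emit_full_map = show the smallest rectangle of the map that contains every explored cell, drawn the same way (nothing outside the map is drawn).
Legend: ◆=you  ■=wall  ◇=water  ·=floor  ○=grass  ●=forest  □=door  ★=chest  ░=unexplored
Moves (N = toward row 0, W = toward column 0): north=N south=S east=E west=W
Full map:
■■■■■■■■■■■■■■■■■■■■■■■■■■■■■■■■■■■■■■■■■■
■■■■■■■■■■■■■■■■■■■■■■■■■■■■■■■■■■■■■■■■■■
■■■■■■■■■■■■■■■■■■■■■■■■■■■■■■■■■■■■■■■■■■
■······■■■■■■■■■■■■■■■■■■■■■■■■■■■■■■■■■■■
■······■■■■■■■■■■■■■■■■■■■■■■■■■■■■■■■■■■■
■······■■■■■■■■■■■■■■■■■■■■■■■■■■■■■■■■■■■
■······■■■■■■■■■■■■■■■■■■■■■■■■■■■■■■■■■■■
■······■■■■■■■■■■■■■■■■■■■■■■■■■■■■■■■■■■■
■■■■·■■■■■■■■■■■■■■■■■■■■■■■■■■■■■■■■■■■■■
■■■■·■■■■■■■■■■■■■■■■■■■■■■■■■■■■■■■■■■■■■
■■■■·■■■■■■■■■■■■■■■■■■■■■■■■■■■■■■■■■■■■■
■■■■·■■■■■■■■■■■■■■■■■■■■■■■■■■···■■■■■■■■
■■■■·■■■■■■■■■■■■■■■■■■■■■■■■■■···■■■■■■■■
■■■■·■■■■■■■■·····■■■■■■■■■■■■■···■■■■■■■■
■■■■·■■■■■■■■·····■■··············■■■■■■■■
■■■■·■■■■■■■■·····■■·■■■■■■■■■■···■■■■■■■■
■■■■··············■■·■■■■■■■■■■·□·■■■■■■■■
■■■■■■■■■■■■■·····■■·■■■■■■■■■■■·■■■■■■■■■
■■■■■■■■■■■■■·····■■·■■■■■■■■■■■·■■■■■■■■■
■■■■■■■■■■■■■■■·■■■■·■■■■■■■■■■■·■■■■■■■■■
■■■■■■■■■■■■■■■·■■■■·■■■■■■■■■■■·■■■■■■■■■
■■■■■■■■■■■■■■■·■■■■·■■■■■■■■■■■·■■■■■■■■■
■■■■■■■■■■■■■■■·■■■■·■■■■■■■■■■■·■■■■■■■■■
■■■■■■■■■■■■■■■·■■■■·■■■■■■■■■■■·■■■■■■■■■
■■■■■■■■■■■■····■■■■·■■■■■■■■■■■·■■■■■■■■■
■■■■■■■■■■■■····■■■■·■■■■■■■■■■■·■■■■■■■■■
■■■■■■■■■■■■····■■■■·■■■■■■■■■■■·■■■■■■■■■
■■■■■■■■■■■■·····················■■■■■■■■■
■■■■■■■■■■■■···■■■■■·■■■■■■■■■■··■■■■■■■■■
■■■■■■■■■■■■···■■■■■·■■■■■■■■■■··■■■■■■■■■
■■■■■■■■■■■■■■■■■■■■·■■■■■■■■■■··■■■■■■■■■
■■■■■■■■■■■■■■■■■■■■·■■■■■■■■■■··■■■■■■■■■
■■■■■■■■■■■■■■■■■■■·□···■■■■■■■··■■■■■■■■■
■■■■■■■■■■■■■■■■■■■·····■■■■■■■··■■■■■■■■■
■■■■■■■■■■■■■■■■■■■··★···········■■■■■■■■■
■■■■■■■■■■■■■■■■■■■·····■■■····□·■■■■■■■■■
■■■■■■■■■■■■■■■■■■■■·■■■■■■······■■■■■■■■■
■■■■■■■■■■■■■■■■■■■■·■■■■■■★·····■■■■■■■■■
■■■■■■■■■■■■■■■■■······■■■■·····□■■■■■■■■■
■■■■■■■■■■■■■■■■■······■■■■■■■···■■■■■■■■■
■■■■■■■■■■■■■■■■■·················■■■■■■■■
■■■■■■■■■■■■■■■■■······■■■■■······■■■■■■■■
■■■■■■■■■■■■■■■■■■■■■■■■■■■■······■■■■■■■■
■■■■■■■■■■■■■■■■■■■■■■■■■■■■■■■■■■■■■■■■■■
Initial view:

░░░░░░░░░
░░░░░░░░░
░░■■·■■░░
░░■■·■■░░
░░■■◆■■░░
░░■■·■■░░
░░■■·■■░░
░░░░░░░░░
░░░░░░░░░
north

░░░░░░░░░
░░░░░░░░░
░░■■·■■░░
░░■■·■■░░
░░■■◆■■░░
░░■■·■■░░
░░■■·■■░░
░░■■·■■░░
░░░░░░░░░

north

░░░░░░░░░
░░░░░░░░░
░░■■·■■░░
░░■■·■■░░
░░■■◆■■░░
░░■■·■■░░
░░■■·■■░░
░░■■·■■░░
░░■■·■■░░

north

░░░░░░░░░
░░░░░░░░░
░░■■·■■░░
░░■■·■■░░
░░■■◆■■░░
░░■■·■■░░
░░■■·■■░░
░░■■·■■░░
░░■■·■■░░


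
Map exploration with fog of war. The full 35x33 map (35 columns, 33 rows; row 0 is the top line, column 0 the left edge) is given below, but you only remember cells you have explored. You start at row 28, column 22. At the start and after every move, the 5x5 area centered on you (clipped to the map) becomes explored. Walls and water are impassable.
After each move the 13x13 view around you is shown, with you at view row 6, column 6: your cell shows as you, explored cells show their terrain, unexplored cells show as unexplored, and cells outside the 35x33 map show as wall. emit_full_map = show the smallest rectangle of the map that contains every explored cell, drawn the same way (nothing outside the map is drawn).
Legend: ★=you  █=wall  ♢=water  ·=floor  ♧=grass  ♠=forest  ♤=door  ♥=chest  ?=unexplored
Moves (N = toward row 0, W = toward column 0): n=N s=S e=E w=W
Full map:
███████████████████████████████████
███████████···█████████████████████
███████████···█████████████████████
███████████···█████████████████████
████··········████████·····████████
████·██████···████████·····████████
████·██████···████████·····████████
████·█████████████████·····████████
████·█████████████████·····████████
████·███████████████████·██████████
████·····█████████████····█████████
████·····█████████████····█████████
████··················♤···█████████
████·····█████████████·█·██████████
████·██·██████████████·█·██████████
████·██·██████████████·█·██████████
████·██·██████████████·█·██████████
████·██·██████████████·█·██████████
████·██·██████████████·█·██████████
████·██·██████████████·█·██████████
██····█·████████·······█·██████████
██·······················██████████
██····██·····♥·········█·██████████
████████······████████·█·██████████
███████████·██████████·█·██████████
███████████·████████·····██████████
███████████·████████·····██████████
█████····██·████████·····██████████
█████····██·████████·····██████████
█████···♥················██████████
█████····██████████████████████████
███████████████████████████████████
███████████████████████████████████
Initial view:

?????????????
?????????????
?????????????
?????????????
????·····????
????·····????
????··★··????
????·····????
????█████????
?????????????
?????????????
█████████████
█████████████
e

?????????????
?????????????
?????????????
?????????????
???·····█????
???·····█????
???···★·█????
???·····█????
???██████????
?????????????
?????????????
█████████████
█████████████

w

?????????????
?????????????
?????????????
?????????????
????·····█???
????·····█???
????··★··█???
????·····█???
????██████???
?????????????
?????????????
█████████████
█████████████

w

?????????????
?????????????
?????????????
?????????????
????█·····█??
????█·····█??
????█·★···█??
????······█??
????███████??
?????????????
?????????????
█████████████
█████████████

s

?????????????
?????????????
?????????????
????█·····█??
????█·····█??
????█·····█??
????··★···█??
????███████??
????█████????
?????????????
█████████████
█████████████
█████████████

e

?????????????
?????????????
?????????????
???█·····█???
???█·····█???
???█·····█???
???···★··█???
???███████???
???██████????
?????????????
█████████████
█████████████
█████████████

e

?????????????
?????????????
?????????????
??█·····█????
??█·····█????
??█·····█????
??····★·█????
??███████????
??███████????
?????????????
█████████████
█████████████
█████████████

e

?????????????
?????????????
?????????????
?█·····█?????
?█·····██????
?█·····██????
?·····★██????
?████████????
?████████????
?????????????
█████████████
█████████████
█████████████

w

?????????????
?????????????
?????????????
??█·····█????
??█·····██???
??█·····██???
??····★·██???
??████████???
??████████???
?????????????
█████████████
█████████████
█████████████

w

?????????????
?????????????
?????????????
???█·····█???
???█·····██??
???█·····██??
???···★··██??
???████████??
???████████??
?????????????
█████████████
█████████████
█████████████

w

?????????????
?????????????
?????????????
????█·····█??
????█·····██?
????█·····██?
????··★···██?
????████████?
????████████?
?????????????
█████████████
█████████████
█████████████

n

?????????????
?????????????
?????????????
?????????????
????█·····█??
????█·····██?
????█·★···██?
????······██?
????████████?
????████████?
?????????????
█████████████
█████████████

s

?????????????
?????????????
?????????????
????█·····█??
????█·····██?
????█·····██?
????··★···██?
????████████?
????████████?
?????????????
█████████████
█████████████
█████████████

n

?????????????
?????????????
?????????????
?????????????
????█·····█??
????█·····██?
????█·★···██?
????······██?
????████████?
????████████?
?????????????
█████████████
█████████████


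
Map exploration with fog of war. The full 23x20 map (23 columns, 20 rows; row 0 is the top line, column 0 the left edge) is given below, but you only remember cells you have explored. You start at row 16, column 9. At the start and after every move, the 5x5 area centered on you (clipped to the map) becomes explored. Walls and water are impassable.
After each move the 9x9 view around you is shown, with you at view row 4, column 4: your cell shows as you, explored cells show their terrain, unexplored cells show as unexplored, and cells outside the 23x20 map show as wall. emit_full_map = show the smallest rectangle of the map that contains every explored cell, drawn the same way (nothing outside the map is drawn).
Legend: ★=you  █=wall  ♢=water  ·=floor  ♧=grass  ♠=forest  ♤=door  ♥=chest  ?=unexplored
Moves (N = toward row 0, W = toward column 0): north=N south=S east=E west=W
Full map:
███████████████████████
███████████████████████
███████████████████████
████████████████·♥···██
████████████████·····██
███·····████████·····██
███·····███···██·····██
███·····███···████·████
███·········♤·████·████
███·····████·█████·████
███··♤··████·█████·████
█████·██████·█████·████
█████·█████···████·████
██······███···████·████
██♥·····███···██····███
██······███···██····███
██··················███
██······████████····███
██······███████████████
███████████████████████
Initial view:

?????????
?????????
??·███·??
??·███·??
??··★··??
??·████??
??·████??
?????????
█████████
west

?????????
?????????
??··███·?
??··███·?
??··★···?
??··████?
??··████?
?????????
█████████

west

?????????
?????????
??···███·
??···███·
??··★····
??···████
??···████
?????????
█████████

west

?????????
?????????
??····███
??····███
??··★····
??····███
??····███
?????????
█████████

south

?????????
??····███
??····███
??·······
??··★·███
??····███
??█████??
█████████
█████████

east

?????????
?····███·
?····███·
?········
?···★████
?····████
?██████??
█████████
█████████

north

?????????
?????????
?····███·
?····███·
?···★····
?····████
?····████
?██████??
█████████

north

?????????
?????????
??···██??
?····███·
?···★███·
?········
?····████
?····████
?██████??

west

?????????
?????????
??····██?
??····███
??··★·███
??·······
??····███
??····███
??██████?

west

?????????
?????????
??·····██
??·····██
??··★··██
??·······
??·····██
???····██
???██████

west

?????????
?????????
??······█
??♥·····█
??··★···█
??·······
??······█
????····█
????█████

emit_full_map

······██??
♥·····███·
··★···███·
··········
······████
??····████
??██████??

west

█????????
█????????
█?█······
█?█♥·····
█?█·★····
█?█······
█?█······
█????····
█????████

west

██???????
██???????
████·····
████♥····
████★····
████·····
████·····
██????···
██????███

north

██???????
██???????
███████??
████·····
████★····
████·····
████·····
████·····
██????···

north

██???????
██???????
███████??
███████??
████★····
████♥····
████·····
████·····
████·····

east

█????????
█????????
██████·??
██████·??
███·★····
███♥·····
███······
███······
███······

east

?????????
?????????
█████·█??
█████·█??
██··★···█
██♥·····█
██······█
██·······
██······█

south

?????????
█████·█??
█████·█??
██······█
██♥·★···█
██······█
██·······
██······█
????····█

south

█████·█??
█████·█??
██······█
██♥·····█
██··★···█
██·······
██······█
????····█
????█████

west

██████·█?
██████·█?
███······
███♥·····
███·★····
███······
███······
█????····
█????████

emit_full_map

█████·█?????
█████·█?????
██······██??
██♥·····███·
██·★····███·
██··········
██······████
????····████
????██████??

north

█????????
██████·█?
██████·█?
███······
███♥★····
███······
███······
███······
█????····

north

█????????
█????????
██████·█?
██████·█?
███·★····
███♥·····
███······
███······
███······

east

?????????
?????????
█████·█??
█████·█??
██··★···█
██♥·····█
██······█
██·······
██······█

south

?????????
█████·█??
█████·█??
██······█
██♥·★···█
██······█
██·······
██······█
????····█

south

█████·█??
█████·█??
██······█
██♥·····█
██··★···█
██·······
██······█
????····█
????█████


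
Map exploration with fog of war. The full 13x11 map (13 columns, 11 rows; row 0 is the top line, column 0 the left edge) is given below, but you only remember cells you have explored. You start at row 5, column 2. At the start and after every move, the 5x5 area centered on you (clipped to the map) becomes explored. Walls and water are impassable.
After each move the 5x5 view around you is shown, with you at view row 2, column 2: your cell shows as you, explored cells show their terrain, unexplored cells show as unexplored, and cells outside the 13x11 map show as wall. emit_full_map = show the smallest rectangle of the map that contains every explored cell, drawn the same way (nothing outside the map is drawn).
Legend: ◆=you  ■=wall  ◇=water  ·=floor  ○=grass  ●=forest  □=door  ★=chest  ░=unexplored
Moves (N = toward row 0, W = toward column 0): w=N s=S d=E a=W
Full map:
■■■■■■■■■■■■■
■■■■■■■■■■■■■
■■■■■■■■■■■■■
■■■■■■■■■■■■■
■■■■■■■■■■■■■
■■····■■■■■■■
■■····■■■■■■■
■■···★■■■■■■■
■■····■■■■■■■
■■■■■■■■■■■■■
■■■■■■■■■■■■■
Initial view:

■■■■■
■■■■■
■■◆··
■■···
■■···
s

■■■■■
■■···
■■◆··
■■···
■■···

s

■■···
■■···
■■◆··
■■···
■■■■■

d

■····
■····
■·◆·★
■····
■■■■■

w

■■■■■
■····
■·◆··
■···★
■····

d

■■■■■
····■
··◆·■
···★■
····■

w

■■■■■
■■■■■
··◆·■
····■
···★■

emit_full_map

■■■■■■■
■■■■■■■
■■··◆·■
■■····■
■■···★■
■■····■
■■■■■■░

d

■■■■■
■■■■■
··◆■■
···■■
··★■■

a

■■■■■
■■■■■
··◆·■
····■
···★■

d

■■■■■
■■■■■
··◆■■
···■■
··★■■


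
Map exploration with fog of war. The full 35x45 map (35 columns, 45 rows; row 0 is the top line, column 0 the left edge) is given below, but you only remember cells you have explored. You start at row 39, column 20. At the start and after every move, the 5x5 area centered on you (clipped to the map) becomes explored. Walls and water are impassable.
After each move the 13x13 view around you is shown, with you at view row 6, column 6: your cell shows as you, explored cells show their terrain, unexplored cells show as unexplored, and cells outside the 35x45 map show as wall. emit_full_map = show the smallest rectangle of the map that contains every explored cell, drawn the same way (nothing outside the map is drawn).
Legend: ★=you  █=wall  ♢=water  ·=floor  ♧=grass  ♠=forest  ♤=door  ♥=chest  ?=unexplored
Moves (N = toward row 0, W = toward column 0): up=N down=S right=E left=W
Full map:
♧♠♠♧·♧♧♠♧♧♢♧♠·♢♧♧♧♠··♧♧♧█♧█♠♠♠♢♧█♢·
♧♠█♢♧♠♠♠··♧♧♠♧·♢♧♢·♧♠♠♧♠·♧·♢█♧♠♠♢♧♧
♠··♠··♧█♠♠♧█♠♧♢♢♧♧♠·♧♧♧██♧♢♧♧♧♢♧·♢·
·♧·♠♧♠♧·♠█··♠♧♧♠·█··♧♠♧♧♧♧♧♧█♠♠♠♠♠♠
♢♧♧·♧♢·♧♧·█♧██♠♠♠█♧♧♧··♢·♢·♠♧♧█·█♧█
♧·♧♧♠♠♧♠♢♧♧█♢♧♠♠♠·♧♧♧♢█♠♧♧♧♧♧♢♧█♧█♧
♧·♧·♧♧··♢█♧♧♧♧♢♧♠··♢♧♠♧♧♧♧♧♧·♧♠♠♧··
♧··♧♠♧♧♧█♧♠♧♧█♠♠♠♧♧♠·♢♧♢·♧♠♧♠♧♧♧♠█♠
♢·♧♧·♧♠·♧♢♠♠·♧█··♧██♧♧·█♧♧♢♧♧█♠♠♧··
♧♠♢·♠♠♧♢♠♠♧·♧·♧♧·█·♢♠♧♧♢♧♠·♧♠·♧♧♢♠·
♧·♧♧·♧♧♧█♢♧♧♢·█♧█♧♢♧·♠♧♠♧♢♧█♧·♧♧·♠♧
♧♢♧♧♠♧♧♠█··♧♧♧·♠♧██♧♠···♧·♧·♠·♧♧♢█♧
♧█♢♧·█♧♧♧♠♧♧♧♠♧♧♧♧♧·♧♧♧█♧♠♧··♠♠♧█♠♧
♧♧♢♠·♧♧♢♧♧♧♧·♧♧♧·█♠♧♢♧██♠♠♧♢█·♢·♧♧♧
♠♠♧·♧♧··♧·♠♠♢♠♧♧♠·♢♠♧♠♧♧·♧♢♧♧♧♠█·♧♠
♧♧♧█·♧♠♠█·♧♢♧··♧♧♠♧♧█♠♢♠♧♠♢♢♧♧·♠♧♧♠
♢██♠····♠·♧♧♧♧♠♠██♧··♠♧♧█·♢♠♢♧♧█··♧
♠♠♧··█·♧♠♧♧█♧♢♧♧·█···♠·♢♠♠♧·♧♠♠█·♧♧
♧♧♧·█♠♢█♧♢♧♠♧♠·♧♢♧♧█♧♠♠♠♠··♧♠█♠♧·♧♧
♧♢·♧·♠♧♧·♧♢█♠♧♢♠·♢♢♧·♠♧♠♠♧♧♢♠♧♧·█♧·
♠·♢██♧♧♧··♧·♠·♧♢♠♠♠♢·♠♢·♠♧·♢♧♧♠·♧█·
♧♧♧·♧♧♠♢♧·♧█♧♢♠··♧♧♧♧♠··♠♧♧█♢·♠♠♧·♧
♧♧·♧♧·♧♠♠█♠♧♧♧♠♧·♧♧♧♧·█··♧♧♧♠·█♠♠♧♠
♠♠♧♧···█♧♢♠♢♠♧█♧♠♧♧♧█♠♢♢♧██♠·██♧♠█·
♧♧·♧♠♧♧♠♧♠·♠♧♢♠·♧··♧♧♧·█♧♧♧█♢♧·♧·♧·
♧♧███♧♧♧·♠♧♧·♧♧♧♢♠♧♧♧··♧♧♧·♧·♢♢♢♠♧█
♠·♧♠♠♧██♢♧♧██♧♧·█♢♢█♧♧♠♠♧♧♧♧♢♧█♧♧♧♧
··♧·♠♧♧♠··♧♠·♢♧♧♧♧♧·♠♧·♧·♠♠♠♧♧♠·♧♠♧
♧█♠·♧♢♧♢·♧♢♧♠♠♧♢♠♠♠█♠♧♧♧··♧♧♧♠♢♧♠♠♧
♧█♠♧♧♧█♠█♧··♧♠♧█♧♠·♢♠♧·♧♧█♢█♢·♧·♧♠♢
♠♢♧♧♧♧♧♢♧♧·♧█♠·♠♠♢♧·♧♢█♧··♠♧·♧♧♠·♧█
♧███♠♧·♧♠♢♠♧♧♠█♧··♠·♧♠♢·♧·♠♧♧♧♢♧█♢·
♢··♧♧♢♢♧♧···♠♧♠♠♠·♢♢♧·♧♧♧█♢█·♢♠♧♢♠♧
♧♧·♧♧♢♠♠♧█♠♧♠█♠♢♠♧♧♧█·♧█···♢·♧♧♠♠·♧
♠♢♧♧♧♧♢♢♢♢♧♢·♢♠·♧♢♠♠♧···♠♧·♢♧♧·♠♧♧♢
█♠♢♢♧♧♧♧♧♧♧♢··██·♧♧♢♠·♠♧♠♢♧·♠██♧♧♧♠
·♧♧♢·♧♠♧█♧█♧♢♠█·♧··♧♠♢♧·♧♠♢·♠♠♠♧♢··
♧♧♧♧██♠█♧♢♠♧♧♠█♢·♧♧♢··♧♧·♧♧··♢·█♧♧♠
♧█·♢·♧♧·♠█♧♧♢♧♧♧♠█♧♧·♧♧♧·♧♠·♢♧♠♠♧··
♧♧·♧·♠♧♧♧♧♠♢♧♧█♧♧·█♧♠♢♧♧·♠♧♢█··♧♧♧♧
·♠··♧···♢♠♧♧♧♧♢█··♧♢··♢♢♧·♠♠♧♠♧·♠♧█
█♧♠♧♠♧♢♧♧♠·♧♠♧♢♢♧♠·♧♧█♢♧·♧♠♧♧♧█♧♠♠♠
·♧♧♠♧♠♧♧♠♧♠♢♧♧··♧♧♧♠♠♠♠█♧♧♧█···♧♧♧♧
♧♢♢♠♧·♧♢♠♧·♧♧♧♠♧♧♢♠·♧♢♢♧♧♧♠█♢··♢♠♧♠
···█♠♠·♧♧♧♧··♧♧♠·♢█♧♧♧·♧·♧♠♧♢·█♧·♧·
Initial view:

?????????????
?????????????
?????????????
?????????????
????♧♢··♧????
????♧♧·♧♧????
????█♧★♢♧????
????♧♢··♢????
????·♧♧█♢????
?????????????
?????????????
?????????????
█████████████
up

?????????????
?????????????
?????????????
?????????????
????·♧♠♢♧????
????♧♢··♧????
????♧♧★♧♧????
????█♧♠♢♧????
????♧♢··♢????
????·♧♧█♢????
?????????????
?????????????
?????????????

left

?????????????
?????????????
?????????????
?????????????
????··♧♠♢♧???
????♧♧♢··♧???
????█♧★·♧♧???
????·█♧♠♢♧???
????·♧♢··♢???
?????·♧♧█♢???
?????????????
?????????????
?????????????

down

?????????????
?????????????
?????????????
????··♧♠♢♧???
????♧♧♢··♧???
????█♧♧·♧♧???
????·█★♠♢♧???
????·♧♢··♢???
????♠·♧♧█♢???
?????????????
?????????????
?????????????
█████████████

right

?????????????
?????????????
?????????????
???··♧♠♢♧????
???♧♧♢··♧????
???█♧♧·♧♧????
???·█♧★♢♧????
???·♧♢··♢????
???♠·♧♧█♢????
?????????????
?????????????
?????????????
█████████████

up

?????????????
?????????????
?????????????
?????????????
???··♧♠♢♧????
???♧♧♢··♧????
???█♧♧★♧♧????
???·█♧♠♢♧????
???·♧♢··♢????
???♠·♧♧█♢????
?????????????
?????????????
?????????????

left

?????????????
?????????????
?????????????
?????????????
????··♧♠♢♧???
????♧♧♢··♧???
????█♧★·♧♧???
????·█♧♠♢♧???
????·♧♢··♢???
????♠·♧♧█♢???
?????????????
?????????????
?????????????

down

?????????????
?????????????
?????????????
????··♧♠♢♧???
????♧♧♢··♧???
????█♧♧·♧♧???
????·█★♠♢♧???
????·♧♢··♢???
????♠·♧♧█♢???
?????????????
?????????????
?????????????
█████████████

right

?????????????
?????????????
?????????????
???··♧♠♢♧????
???♧♧♢··♧????
???█♧♧·♧♧????
???·█♧★♢♧????
???·♧♢··♢????
???♠·♧♧█♢????
?????????????
?????????????
?????????????
█████████████

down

?????????????
?????????????
???··♧♠♢♧????
???♧♧♢··♧????
???█♧♧·♧♧????
???·█♧♠♢♧????
???·♧♢★·♢????
???♠·♧♧█♢????
????♧♠♠♠♠????
?????????????
?????????????
█████████████
█████████████

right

?????????????
?????????????
??··♧♠♢♧?????
??♧♧♢··♧?????
??█♧♧·♧♧♧????
??·█♧♠♢♧♧????
??·♧♢·★♢♢????
??♠·♧♧█♢♧????
???♧♠♠♠♠█????
?????????????
?????????????
█████████████
█████████████

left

?????????????
?????????????
???··♧♠♢♧????
???♧♧♢··♧????
???█♧♧·♧♧♧???
???·█♧♠♢♧♧???
???·♧♢★·♢♢???
???♠·♧♧█♢♧???
????♧♠♠♠♠█???
?????????????
?????????????
█████████████
█████████████

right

?????????????
?????????????
??··♧♠♢♧?????
??♧♧♢··♧?????
??█♧♧·♧♧♧????
??·█♧♠♢♧♧????
??·♧♢·★♢♢????
??♠·♧♧█♢♧????
???♧♠♠♠♠█????
?????????????
?????????????
█████████████
█████████████

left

?????????????
?????????????
???··♧♠♢♧????
???♧♧♢··♧????
???█♧♧·♧♧♧???
???·█♧♠♢♧♧???
???·♧♢★·♢♢???
???♠·♧♧█♢♧???
????♧♠♠♠♠█???
?????????????
?????????????
█████████████
█████████████
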